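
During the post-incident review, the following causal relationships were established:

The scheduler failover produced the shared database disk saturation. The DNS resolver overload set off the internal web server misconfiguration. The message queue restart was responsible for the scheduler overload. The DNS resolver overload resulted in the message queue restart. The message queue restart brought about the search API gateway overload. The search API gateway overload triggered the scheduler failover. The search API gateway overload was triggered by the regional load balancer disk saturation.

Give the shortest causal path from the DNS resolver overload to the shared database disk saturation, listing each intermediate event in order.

the DNS resolver overload → the message queue restart
the message queue restart → the search API gateway overload
the search API gateway overload → the scheduler failover
the scheduler failover → the shared database disk saturation
Length: 4 steps.

the DNS resolver overload → the message queue restart → the search API gateway overload → the scheduler failover → the shared database disk saturation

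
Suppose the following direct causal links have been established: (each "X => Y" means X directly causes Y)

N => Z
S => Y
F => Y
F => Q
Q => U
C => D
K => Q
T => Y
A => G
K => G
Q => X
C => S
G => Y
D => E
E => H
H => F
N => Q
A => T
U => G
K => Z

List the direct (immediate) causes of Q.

F, K, N

Upstream contributors include C, D, E, H, but only F, K, N feed directly into Q.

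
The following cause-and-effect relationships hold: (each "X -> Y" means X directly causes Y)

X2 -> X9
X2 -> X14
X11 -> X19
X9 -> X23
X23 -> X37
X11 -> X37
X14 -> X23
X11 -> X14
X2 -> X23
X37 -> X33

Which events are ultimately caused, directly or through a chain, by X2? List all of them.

Direct effects: X14, X9, X23.
2 steps out: X37.
3 steps out: X33.
Not reachable from it: X11, X19.

X14, X23, X33, X37, X9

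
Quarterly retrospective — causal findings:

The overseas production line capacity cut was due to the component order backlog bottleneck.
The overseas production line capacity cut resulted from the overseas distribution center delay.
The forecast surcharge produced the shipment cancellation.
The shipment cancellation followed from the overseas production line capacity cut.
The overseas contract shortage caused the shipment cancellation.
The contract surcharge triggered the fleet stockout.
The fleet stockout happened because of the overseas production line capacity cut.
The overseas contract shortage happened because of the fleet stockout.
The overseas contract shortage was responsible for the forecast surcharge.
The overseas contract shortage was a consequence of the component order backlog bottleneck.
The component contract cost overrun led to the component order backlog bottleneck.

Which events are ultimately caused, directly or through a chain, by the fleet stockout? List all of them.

the forecast surcharge, the overseas contract shortage, the shipment cancellation

Direct effects: the overseas contract shortage.
2 steps out: the forecast surcharge, the shipment cancellation.
Not reachable from it: the component contract cost overrun, the overseas distribution center delay, the contract surcharge, the component order backlog bottleneck, the overseas production line capacity cut.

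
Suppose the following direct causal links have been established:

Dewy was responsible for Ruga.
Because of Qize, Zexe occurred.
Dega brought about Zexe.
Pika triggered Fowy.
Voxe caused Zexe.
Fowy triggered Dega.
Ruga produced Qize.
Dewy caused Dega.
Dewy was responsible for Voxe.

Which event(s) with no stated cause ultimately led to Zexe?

Tracing upstream from Zexe: Zexe ← Voxe ← Dewy.
A separate upstream branch: Zexe ← Dega ← Fowy ← Pika.
Each of those chain origins has no stated cause.

Dewy, Pika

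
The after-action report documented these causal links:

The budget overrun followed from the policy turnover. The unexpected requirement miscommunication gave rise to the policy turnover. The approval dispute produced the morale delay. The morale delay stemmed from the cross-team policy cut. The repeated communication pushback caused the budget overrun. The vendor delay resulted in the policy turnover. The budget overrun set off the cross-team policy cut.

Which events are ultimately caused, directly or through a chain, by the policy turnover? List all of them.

the budget overrun, the cross-team policy cut, the morale delay

Direct effects: the budget overrun.
2 steps out: the cross-team policy cut.
3 steps out: the morale delay.
Not reachable from it: the vendor delay, the unexpected requirement miscommunication, the repeated communication pushback, the approval dispute.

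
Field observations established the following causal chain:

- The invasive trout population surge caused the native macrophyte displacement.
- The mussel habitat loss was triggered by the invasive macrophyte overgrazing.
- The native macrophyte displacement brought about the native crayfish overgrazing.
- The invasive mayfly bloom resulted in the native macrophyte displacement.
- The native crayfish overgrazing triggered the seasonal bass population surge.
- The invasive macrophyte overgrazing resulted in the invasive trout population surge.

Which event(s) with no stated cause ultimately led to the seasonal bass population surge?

the invasive macrophyte overgrazing, the invasive mayfly bloom

Tracing upstream from the seasonal bass population surge: the seasonal bass population surge ← the native crayfish overgrazing ← the native macrophyte displacement ← the invasive trout population surge ← the invasive macrophyte overgrazing.
A separate upstream branch: the seasonal bass population surge ← the native crayfish overgrazing ← the native macrophyte displacement ← the invasive mayfly bloom.
Each of those chain origins has no stated cause.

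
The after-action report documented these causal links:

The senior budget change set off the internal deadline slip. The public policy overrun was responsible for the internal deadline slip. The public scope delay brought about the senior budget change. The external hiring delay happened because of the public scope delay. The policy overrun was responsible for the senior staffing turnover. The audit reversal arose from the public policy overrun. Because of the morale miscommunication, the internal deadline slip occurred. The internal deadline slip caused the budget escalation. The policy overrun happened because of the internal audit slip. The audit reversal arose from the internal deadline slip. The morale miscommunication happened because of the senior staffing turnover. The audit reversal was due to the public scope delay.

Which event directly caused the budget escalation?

Upstream contributors include the public scope delay, the internal audit slip, the policy overrun, the public policy overrun, the senior staffing turnover, the senior budget change, the morale miscommunication, but only the internal deadline slip feeds directly into the budget escalation.

the internal deadline slip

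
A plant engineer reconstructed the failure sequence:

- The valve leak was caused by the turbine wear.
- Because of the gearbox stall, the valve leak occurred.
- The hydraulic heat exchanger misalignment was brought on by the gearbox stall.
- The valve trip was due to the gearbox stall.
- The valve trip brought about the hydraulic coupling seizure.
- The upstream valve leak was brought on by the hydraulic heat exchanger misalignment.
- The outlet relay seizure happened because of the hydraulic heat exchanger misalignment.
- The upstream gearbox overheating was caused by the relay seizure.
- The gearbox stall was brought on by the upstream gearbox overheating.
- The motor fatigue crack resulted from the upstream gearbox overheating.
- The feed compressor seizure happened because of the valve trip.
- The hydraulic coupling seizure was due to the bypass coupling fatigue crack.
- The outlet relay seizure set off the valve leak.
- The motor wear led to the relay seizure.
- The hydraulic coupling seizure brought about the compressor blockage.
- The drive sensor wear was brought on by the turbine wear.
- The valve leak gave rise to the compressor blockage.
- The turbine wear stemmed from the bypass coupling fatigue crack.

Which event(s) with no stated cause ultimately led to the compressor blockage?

the bypass coupling fatigue crack, the motor wear

Tracing upstream from the compressor blockage: the compressor blockage ← the valve leak ← the gearbox stall ← the upstream gearbox overheating ← the relay seizure ← the motor wear.
A separate upstream branch: the compressor blockage ← the hydraulic coupling seizure ← the bypass coupling fatigue crack.
Each of those chain origins has no stated cause.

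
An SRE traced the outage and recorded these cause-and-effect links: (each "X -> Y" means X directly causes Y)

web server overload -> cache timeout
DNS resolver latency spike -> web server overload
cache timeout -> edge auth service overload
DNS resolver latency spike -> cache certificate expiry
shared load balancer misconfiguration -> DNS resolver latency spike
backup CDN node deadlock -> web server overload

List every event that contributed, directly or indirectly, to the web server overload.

the DNS resolver latency spike, the backup CDN node deadlock, the shared load balancer misconfiguration

Immediate causes of the web server overload: the DNS resolver latency spike, the backup CDN node deadlock.
Further upstream: the shared load balancer misconfiguration.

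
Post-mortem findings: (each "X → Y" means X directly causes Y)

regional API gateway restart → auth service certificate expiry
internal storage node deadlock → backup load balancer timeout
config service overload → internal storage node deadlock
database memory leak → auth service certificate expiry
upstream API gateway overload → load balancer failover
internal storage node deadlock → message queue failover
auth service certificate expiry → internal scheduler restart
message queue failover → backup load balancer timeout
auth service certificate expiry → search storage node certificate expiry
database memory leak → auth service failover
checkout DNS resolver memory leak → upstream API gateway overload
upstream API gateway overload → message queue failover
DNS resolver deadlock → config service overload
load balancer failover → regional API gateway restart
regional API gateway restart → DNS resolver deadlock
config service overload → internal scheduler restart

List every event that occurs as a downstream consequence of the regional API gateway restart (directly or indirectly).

the DNS resolver deadlock, the auth service certificate expiry, the backup load balancer timeout, the config service overload, the internal scheduler restart, the internal storage node deadlock, the message queue failover, the search storage node certificate expiry

Direct effects: the DNS resolver deadlock, the auth service certificate expiry.
2 steps out: the config service overload, the search storage node certificate expiry, the internal scheduler restart.
3 steps out: the internal storage node deadlock.
4 steps out: the message queue failover, the backup load balancer timeout.
Not reachable from it: the database memory leak, the checkout DNS resolver memory leak, the auth service failover, the upstream API gateway overload, the load balancer failover.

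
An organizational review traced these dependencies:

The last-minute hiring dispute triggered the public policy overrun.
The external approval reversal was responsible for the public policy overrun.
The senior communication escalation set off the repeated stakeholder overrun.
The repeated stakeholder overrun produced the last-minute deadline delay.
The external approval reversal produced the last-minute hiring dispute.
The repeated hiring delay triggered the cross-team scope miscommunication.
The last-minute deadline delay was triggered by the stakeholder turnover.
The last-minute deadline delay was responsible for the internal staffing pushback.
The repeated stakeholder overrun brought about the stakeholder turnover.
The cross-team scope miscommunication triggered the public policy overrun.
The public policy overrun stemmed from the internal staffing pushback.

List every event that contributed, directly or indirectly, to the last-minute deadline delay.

the repeated stakeholder overrun, the senior communication escalation, the stakeholder turnover

Immediate causes of the last-minute deadline delay: the repeated stakeholder overrun, the stakeholder turnover.
Further upstream: the senior communication escalation.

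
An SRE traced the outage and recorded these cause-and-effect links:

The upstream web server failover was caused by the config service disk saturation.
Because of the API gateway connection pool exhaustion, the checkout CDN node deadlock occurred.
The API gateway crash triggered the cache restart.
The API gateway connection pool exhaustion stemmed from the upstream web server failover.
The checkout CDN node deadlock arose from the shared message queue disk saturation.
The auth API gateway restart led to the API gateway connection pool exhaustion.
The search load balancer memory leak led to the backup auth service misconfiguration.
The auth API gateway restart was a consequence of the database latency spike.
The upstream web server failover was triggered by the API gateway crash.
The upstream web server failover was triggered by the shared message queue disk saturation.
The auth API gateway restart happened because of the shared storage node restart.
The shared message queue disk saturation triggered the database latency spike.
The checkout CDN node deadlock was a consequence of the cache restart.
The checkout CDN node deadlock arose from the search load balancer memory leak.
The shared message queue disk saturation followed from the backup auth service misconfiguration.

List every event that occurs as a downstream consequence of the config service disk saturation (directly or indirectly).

Direct effects: the upstream web server failover.
2 steps out: the API gateway connection pool exhaustion.
3 steps out: the checkout CDN node deadlock.
Not reachable from it: the search load balancer memory leak, the backup auth service misconfiguration, the shared message queue disk saturation, the shared storage node restart, the database latency spike, the auth API gateway restart, the API gateway crash, the cache restart.

the API gateway connection pool exhaustion, the checkout CDN node deadlock, the upstream web server failover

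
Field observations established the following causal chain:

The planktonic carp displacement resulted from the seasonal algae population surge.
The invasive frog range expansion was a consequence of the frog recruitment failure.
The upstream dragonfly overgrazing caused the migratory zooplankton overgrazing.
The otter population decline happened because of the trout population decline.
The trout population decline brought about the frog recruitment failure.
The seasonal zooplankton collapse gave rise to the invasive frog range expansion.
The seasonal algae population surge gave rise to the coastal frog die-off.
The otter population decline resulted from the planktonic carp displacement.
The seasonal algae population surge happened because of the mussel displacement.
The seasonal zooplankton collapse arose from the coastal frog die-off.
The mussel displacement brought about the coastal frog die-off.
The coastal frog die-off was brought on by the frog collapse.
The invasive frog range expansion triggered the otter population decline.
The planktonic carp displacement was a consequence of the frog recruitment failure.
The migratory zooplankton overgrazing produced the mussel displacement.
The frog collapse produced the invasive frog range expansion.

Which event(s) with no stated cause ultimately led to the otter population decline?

Tracing upstream from the otter population decline: the otter population decline ← the planktonic carp displacement ← the seasonal algae population surge ← the mussel displacement ← the migratory zooplankton overgrazing ← the upstream dragonfly overgrazing.
A separate upstream branch: the otter population decline ← the trout population decline.
A separate upstream branch: the otter population decline ← the invasive frog range expansion ← the frog collapse.
Each of those chain origins has no stated cause.

the frog collapse, the trout population decline, the upstream dragonfly overgrazing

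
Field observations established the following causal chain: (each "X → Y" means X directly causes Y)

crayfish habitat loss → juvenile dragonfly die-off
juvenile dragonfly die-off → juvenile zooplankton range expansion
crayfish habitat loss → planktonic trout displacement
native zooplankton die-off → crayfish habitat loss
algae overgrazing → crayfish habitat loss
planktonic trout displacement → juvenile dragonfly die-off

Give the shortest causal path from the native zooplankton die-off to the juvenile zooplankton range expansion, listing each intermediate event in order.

the native zooplankton die-off → the crayfish habitat loss → the juvenile dragonfly die-off → the juvenile zooplankton range expansion

the native zooplankton die-off → the crayfish habitat loss
the crayfish habitat loss → the juvenile dragonfly die-off
the juvenile dragonfly die-off → the juvenile zooplankton range expansion
Length: 3 steps.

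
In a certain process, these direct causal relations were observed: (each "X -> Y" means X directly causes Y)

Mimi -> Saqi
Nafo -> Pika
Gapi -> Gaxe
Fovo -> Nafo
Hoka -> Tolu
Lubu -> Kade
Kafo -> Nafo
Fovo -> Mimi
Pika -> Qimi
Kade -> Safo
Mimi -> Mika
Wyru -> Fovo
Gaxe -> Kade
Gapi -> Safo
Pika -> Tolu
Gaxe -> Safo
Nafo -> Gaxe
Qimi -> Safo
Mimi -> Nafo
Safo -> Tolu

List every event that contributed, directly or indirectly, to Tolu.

Fovo, Gapi, Gaxe, Hoka, Kade, Kafo, Lubu, Mimi, Nafo, Pika, Qimi, Safo, Wyru

Immediate causes of Tolu: Hoka, Pika, Safo.
Further upstream: Wyru, Fovo, Mimi, Kafo, Lubu, Nafo, Gapi, Gaxe, Kade, Qimi.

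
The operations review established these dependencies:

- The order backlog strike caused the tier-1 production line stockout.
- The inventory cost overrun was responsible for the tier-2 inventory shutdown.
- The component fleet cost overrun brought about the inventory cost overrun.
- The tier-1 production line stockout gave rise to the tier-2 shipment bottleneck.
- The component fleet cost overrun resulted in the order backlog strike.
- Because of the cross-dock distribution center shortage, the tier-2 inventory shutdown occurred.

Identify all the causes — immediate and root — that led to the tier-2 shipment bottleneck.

Immediate cause of the tier-2 shipment bottleneck: the tier-1 production line stockout.
Further upstream: the component fleet cost overrun, the order backlog strike.

the component fleet cost overrun, the order backlog strike, the tier-1 production line stockout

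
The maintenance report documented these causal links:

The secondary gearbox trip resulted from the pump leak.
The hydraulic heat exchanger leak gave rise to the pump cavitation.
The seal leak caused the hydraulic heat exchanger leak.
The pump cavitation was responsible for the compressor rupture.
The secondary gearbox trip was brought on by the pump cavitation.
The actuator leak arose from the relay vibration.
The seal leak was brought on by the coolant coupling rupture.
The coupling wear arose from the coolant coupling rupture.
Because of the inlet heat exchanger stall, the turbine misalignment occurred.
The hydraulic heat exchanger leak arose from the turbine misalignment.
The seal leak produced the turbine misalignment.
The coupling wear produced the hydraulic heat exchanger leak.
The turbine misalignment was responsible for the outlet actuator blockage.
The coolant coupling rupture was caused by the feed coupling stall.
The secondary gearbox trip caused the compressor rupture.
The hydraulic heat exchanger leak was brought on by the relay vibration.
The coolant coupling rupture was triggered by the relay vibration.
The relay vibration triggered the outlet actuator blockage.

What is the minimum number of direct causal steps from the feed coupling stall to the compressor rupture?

5

Shortest chain: the feed coupling stall → the coolant coupling rupture → the coupling wear → the hydraulic heat exchanger leak → the pump cavitation → the compressor rupture.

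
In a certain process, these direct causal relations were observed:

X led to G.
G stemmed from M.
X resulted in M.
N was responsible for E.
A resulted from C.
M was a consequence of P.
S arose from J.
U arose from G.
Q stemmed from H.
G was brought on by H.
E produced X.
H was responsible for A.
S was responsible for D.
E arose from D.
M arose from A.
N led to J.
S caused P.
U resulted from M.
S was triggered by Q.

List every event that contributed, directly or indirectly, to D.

Immediate cause of D: S.
Further upstream: N, J, H, Q.

H, J, N, Q, S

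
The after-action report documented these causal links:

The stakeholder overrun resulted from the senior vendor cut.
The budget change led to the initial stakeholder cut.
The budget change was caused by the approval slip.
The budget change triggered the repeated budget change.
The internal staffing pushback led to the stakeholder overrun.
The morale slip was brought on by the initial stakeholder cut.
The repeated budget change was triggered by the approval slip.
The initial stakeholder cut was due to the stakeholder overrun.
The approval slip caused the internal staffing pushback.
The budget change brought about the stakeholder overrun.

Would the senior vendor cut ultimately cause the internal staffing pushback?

No

The senior vendor cut leads to the stakeholder overrun, the initial stakeholder cut, the morale slip; the internal staffing pushback is not among them.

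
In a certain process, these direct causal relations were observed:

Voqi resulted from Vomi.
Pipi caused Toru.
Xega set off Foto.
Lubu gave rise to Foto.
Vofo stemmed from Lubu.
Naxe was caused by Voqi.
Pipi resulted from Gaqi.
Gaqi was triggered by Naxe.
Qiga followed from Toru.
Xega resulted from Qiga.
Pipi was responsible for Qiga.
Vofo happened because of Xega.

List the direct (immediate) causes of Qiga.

Pipi, Toru

Upstream contributors include Vomi, Voqi, Naxe, Gaqi, but only Pipi, Toru feed directly into Qiga.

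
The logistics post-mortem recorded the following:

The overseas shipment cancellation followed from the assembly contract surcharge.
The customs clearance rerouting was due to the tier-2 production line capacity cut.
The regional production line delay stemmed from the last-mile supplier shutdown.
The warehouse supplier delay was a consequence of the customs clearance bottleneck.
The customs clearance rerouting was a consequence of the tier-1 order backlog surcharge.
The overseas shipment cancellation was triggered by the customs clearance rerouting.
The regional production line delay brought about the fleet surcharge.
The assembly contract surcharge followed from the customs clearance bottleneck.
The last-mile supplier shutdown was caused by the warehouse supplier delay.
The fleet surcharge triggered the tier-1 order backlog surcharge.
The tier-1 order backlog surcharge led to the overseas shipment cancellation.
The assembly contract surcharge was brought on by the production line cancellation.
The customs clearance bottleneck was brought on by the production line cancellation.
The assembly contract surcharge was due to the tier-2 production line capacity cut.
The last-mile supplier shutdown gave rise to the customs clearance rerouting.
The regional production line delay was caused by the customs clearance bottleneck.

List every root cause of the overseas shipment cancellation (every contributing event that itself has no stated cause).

the production line cancellation, the tier-2 production line capacity cut

Tracing upstream from the overseas shipment cancellation: the overseas shipment cancellation ← the assembly contract surcharge ← the production line cancellation.
A separate upstream branch: the overseas shipment cancellation ← the customs clearance rerouting ← the tier-2 production line capacity cut.
Each of those chain origins has no stated cause.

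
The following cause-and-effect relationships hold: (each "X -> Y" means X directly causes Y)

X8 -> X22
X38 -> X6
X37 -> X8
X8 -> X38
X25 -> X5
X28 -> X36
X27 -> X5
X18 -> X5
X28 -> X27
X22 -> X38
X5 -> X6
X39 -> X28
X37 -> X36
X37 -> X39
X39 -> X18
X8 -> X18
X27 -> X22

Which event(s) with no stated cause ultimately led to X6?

X25, X37

Tracing upstream from X6: X6 ← X38 ← X8 ← X37.
A separate upstream branch: X6 ← X5 ← X25.
Each of those chain origins has no stated cause.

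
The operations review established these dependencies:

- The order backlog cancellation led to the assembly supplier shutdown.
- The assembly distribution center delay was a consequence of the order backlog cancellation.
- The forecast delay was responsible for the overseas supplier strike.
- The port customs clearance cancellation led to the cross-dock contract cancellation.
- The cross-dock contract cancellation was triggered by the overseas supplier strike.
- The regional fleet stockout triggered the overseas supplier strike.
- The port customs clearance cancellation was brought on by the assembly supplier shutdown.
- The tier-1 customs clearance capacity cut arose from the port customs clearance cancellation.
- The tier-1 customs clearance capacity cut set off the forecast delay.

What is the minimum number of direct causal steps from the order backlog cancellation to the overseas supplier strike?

5

Shortest chain: the order backlog cancellation → the assembly supplier shutdown → the port customs clearance cancellation → the tier-1 customs clearance capacity cut → the forecast delay → the overseas supplier strike.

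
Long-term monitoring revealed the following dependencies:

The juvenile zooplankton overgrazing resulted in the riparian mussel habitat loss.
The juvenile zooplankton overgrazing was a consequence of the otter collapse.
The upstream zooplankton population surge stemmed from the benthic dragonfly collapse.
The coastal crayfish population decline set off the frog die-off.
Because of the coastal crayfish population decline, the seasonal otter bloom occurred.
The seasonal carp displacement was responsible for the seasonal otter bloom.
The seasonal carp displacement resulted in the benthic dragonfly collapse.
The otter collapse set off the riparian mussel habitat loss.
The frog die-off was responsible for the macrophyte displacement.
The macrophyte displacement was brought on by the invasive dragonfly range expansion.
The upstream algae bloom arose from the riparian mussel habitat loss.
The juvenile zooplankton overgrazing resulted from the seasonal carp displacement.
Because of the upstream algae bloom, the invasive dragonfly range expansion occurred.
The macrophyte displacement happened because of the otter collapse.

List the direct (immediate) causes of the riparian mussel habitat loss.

the juvenile zooplankton overgrazing, the otter collapse

Upstream contributors include the seasonal carp displacement, but only the juvenile zooplankton overgrazing, the otter collapse feed directly into the riparian mussel habitat loss.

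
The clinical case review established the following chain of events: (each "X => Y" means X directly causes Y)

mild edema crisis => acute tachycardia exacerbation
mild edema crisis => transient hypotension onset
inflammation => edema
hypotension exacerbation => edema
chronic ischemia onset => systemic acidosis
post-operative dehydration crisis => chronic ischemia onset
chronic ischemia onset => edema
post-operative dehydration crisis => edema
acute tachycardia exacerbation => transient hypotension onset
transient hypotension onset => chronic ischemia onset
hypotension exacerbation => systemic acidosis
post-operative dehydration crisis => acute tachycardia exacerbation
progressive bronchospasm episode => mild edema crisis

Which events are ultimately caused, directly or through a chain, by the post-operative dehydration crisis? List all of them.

the acute tachycardia exacerbation, the chronic ischemia onset, the edema, the systemic acidosis, the transient hypotension onset

Direct effects: the acute tachycardia exacerbation, the chronic ischemia onset, the edema.
2 steps out: the transient hypotension onset, the systemic acidosis.
Not reachable from it: the hypotension exacerbation, the progressive bronchospasm episode, the mild edema crisis, the inflammation.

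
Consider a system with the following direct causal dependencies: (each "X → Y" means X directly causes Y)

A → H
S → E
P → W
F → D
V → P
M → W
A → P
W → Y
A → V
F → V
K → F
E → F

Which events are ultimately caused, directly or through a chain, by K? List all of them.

D, F, P, V, W, Y

Direct effects: F.
2 steps out: V, D.
3 steps out: P.
4 steps out: W.
5 steps out: Y.
Not reachable from it: S, E, A, H, M.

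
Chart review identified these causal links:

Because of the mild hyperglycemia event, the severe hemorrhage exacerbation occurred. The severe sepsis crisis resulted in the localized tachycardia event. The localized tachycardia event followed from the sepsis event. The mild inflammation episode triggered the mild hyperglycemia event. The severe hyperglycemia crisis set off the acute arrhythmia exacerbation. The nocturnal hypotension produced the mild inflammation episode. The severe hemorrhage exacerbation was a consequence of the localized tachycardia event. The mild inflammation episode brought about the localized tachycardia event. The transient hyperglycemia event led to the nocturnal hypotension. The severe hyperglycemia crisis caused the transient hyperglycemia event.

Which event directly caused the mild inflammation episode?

Upstream contributors include the severe hyperglycemia crisis, the transient hyperglycemia event, but only the nocturnal hypotension feeds directly into the mild inflammation episode.

the nocturnal hypotension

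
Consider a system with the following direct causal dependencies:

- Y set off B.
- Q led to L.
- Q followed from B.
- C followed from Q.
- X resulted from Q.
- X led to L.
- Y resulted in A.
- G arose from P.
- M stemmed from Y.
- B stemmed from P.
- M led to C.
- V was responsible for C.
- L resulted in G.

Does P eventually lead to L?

There is a causal chain: P → B → Q → L.

Yes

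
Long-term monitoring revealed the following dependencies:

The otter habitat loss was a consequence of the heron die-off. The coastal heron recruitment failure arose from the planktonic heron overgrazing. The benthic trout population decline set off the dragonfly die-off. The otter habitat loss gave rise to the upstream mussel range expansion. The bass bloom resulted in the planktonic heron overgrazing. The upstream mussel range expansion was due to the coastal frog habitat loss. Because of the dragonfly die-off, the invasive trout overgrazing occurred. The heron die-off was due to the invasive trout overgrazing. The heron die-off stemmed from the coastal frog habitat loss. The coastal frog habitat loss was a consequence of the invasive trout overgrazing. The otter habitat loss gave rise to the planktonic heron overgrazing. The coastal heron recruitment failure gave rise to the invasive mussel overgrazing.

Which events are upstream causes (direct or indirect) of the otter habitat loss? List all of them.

Immediate cause of the otter habitat loss: the heron die-off.
Further upstream: the benthic trout population decline, the dragonfly die-off, the invasive trout overgrazing, the coastal frog habitat loss.

the benthic trout population decline, the coastal frog habitat loss, the dragonfly die-off, the heron die-off, the invasive trout overgrazing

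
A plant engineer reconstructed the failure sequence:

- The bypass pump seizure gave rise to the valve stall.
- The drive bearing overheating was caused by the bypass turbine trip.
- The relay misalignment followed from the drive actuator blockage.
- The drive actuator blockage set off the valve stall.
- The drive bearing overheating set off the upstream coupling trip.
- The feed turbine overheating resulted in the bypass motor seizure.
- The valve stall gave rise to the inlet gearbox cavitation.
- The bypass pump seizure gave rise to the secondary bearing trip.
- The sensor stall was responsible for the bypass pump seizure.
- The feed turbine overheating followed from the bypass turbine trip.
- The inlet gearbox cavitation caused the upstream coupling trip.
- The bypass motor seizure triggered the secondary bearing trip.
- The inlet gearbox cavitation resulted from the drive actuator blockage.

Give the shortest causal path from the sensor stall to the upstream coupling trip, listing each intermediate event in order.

the sensor stall → the bypass pump seizure
the bypass pump seizure → the valve stall
the valve stall → the inlet gearbox cavitation
the inlet gearbox cavitation → the upstream coupling trip
Length: 4 steps.

the sensor stall → the bypass pump seizure → the valve stall → the inlet gearbox cavitation → the upstream coupling trip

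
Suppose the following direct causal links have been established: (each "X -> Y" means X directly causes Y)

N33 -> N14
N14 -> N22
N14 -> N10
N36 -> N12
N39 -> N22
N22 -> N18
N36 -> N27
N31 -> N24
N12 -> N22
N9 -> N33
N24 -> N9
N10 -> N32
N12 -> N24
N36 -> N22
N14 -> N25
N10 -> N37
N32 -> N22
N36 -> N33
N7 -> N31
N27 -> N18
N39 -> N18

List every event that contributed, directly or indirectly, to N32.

N10, N12, N14, N24, N31, N33, N36, N7, N9

Immediate cause of N32: N10.
Further upstream: N36, N7, N31, N12, N24, N9, N33, N14.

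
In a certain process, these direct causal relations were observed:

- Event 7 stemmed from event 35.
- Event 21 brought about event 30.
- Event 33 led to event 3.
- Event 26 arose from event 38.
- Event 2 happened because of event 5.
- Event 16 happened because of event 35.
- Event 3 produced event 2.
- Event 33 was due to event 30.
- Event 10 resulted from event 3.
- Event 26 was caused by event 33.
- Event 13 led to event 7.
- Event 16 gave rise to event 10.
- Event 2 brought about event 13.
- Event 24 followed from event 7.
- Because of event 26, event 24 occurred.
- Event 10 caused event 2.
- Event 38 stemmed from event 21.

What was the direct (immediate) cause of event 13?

Upstream contributors include event 35, event 21, event 5, event 16, event 30, event 33, event 3, event 10, but only event 2 feeds directly into event 13.

event 2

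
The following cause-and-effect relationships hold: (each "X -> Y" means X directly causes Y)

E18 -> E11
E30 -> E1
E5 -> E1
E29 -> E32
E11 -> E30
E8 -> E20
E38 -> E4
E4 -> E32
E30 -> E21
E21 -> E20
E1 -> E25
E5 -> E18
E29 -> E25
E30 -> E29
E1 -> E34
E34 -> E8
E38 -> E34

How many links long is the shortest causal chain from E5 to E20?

Shortest chain: E5 → E1 → E34 → E8 → E20.

4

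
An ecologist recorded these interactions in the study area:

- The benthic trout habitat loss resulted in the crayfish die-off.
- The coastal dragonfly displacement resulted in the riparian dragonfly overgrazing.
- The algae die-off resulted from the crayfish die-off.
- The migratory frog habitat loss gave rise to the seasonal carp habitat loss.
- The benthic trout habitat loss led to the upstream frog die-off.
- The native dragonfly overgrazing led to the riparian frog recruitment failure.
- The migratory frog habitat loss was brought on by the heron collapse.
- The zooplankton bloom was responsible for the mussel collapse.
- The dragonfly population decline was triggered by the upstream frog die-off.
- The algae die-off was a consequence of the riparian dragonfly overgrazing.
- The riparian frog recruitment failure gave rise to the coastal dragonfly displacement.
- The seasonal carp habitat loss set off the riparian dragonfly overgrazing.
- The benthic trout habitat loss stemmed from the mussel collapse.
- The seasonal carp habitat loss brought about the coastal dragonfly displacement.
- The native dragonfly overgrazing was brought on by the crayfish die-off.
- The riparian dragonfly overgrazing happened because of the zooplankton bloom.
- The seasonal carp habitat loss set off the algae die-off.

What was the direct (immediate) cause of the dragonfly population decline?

Upstream contributors include the zooplankton bloom, the mussel collapse, the benthic trout habitat loss, but only the upstream frog die-off feeds directly into the dragonfly population decline.

the upstream frog die-off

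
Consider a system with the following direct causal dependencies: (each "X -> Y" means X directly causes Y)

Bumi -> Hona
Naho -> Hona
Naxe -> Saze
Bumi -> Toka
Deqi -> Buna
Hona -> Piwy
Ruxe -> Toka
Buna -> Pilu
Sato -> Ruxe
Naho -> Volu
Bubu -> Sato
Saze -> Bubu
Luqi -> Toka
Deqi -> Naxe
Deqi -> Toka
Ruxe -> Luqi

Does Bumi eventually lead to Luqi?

Bumi leads to Hona, Toka, Piwy; Luqi is not among them.

No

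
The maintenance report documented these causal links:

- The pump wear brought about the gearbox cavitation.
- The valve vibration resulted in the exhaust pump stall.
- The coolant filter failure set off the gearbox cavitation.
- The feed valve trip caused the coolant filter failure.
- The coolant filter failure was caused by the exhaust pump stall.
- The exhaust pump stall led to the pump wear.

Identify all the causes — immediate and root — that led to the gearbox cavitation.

Immediate causes of the gearbox cavitation: the pump wear, the coolant filter failure.
Further upstream: the valve vibration, the exhaust pump stall, the feed valve trip.

the coolant filter failure, the exhaust pump stall, the feed valve trip, the pump wear, the valve vibration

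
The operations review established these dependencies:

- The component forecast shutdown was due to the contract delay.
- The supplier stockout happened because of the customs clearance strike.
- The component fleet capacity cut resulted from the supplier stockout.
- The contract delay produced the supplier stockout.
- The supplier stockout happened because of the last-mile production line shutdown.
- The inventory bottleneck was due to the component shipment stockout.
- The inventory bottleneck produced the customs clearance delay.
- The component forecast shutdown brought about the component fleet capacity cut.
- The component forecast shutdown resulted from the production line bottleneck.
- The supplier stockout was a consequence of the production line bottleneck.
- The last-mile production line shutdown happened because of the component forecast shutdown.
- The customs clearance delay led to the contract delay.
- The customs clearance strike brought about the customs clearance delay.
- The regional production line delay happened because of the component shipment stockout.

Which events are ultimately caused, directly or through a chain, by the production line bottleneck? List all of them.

Direct effects: the component forecast shutdown, the supplier stockout.
2 steps out: the last-mile production line shutdown, the component fleet capacity cut.
Not reachable from it: the component shipment stockout, the customs clearance strike, the inventory bottleneck, the customs clearance delay, the contract delay, the regional production line delay.

the component fleet capacity cut, the component forecast shutdown, the last-mile production line shutdown, the supplier stockout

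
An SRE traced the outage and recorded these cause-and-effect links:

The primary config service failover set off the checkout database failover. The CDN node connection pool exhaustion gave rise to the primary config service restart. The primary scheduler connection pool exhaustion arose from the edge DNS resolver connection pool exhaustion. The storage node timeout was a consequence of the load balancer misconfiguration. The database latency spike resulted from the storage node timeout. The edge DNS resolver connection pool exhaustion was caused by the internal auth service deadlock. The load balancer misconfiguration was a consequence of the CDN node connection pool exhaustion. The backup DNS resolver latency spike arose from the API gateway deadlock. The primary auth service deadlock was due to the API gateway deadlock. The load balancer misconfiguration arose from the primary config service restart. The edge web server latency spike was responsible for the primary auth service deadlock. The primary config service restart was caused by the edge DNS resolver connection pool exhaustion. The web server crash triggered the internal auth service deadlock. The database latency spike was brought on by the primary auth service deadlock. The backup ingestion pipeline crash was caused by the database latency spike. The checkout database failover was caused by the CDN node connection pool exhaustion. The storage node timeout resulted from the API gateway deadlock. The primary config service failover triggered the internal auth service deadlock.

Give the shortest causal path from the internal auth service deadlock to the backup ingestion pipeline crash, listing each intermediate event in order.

the internal auth service deadlock → the edge DNS resolver connection pool exhaustion → the primary config service restart → the load balancer misconfiguration → the storage node timeout → the database latency spike → the backup ingestion pipeline crash

the internal auth service deadlock → the edge DNS resolver connection pool exhaustion
the edge DNS resolver connection pool exhaustion → the primary config service restart
the primary config service restart → the load balancer misconfiguration
the load balancer misconfiguration → the storage node timeout
the storage node timeout → the database latency spike
the database latency spike → the backup ingestion pipeline crash
Length: 6 steps.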